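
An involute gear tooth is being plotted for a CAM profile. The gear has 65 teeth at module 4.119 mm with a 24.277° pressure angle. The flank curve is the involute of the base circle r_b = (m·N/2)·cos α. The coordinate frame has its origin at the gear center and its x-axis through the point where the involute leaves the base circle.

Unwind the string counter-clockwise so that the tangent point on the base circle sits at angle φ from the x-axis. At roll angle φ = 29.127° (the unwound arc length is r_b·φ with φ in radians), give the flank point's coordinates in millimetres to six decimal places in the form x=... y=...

pitch radius r_p = m·N/2 = 4.119·65/2 = 133.867500
base radius r_b = r_p·cos α = 133.867500·cos 24.277° = 122.029382
roll angle φ = 29.127° = 0.50836205 rad
x = r_b·(cos φ + φ·sin φ) = 122.029382·(0.87354295 + 0.50836205·0.48674708) = 136.793313
y = r_b·(sin φ − φ·cos φ) = 122.029382·(0.48674708 − 0.50836205·0.87354295) = 5.207116

x=136.793313 y=5.207116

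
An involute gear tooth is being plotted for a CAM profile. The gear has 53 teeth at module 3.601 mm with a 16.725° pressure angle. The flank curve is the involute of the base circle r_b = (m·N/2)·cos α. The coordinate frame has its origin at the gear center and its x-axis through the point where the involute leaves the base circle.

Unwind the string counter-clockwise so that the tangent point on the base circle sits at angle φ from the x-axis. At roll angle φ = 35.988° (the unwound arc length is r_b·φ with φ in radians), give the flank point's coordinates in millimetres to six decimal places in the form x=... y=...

pitch radius r_p = m·N/2 = 3.601·53/2 = 95.426500
base radius r_b = r_p·cos α = 95.426500·cos 16.725° = 91.389675
roll angle φ = 35.988° = 0.62810909 rad
x = r_b·(cos φ + φ·sin φ) = 91.389675·(0.80914008 + 0.62810909·0.58761580) = 107.677774
y = r_b·(sin φ − φ·cos φ) = 91.389675·(0.58761580 − 0.62810909·0.80914008) = 7.255203

x=107.677774 y=7.255203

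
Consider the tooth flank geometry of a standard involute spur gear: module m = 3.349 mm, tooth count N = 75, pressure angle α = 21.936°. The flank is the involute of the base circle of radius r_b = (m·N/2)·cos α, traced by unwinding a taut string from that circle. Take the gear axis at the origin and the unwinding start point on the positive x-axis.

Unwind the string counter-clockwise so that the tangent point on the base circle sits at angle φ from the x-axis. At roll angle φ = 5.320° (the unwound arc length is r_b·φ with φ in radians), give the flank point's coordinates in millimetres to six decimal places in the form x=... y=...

pitch radius r_p = m·N/2 = 3.349·75/2 = 125.587500
base radius r_b = r_p·cos α = 125.587500·cos 21.936° = 116.495180
roll angle φ = 5.320° = 0.09285152 rad
x = r_b·(cos φ + φ·sin φ) = 116.495180·(0.99569239 + 0.09285152·0.09271816) = 116.996275
y = r_b·(sin φ − φ·cos φ) = 116.495180·(0.09271816 − 0.09285152·0.99569239) = 0.031058

x=116.996275 y=0.031058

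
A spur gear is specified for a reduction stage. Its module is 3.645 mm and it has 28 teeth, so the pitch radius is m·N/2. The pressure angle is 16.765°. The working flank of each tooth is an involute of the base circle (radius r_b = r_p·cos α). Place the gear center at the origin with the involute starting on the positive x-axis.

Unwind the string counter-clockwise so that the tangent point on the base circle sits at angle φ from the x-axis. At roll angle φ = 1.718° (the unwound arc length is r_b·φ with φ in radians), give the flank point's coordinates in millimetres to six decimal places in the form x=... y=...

pitch radius r_p = m·N/2 = 3.645·28/2 = 51.030000
base radius r_b = r_p·cos α = 51.030000·cos 16.765° = 48.861015
roll angle φ = 1.718° = 0.02998476 rad
x = r_b·(cos φ + φ·sin φ) = 48.861015·(0.99955049 + 0.02998476·0.02998026) = 48.882975
y = r_b·(sin φ − φ·cos φ) = 48.861015·(0.02998026 − 0.02998476·0.99955049) = 0.000439

x=48.882975 y=0.000439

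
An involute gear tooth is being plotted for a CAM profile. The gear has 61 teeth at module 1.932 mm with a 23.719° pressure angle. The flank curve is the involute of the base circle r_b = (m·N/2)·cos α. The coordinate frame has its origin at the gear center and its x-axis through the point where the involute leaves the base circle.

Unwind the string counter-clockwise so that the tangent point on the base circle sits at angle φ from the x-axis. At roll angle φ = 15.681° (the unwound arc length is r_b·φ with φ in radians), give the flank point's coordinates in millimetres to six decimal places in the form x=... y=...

x=55.931264 y=0.365894

pitch radius r_p = m·N/2 = 1.932·61/2 = 58.926000
base radius r_b = r_p·cos α = 58.926000·cos 23.719° = 53.948477
roll angle φ = 15.681° = 0.27368508 rad
x = r_b·(cos φ + φ·sin φ) = 53.948477·(0.96278143 + 0.27368508·0.27028119) = 55.931264
y = r_b·(sin φ − φ·cos φ) = 53.948477·(0.27028119 − 0.27368508·0.96278143) = 0.365894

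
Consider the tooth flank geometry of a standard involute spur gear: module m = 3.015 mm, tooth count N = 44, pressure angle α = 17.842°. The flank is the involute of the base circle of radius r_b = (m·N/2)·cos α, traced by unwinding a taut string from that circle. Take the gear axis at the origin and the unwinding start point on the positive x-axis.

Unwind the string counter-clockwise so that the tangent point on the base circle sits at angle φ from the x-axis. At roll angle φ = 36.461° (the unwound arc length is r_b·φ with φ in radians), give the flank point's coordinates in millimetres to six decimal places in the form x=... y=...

pitch radius r_p = m·N/2 = 3.015·44/2 = 66.330000
base radius r_b = r_p·cos α = 66.330000·cos 17.842° = 63.139862
roll angle φ = 36.461° = 0.63636450 rad
x = r_b·(cos φ + φ·sin φ) = 63.139862·(0.80426156 + 0.63636450·0.59427548) = 74.658933
y = r_b·(sin φ − φ·cos φ) = 63.139862·(0.59427548 − 0.63636450·0.80426156) = 5.207269

x=74.658933 y=5.207269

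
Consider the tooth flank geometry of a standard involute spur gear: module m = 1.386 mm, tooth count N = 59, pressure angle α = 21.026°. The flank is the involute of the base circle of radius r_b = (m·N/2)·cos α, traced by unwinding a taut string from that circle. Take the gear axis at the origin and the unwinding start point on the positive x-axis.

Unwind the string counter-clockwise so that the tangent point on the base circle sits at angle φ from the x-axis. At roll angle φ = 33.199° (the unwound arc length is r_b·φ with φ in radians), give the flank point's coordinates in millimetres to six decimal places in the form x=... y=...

pitch radius r_p = m·N/2 = 1.386·59/2 = 40.887000
base radius r_b = r_p·cos α = 40.887000·cos 21.026° = 38.164650
roll angle φ = 33.199° = 0.57943186 rad
x = r_b·(cos φ + φ·sin φ) = 38.164650·(0.83677387 + 0.57943186·0.54754862) = 44.043570
y = r_b·(sin φ − φ·cos φ) = 38.164650·(0.54754862 − 0.57943186·0.83677387) = 2.392740

x=44.043570 y=2.392740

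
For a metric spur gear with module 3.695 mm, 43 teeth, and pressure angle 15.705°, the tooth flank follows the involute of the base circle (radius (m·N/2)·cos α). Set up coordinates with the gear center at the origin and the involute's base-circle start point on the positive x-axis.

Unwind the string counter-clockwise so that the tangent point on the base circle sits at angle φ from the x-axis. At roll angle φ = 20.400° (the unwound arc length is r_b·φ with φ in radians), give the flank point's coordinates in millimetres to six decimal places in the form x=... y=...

pitch radius r_p = m·N/2 = 3.695·43/2 = 79.442500
base radius r_b = r_p·cos α = 79.442500·cos 15.705° = 76.476763
roll angle φ = 20.400° = 0.35604717 rad
x = r_b·(cos φ + φ·sin φ) = 76.476763·(0.93728199 + 0.35604717·0.34857205) = 81.171677
y = r_b·(sin φ − φ·cos φ) = 76.476763·(0.34857205 − 0.35604717·0.93728199) = 1.136097

x=81.171677 y=1.136097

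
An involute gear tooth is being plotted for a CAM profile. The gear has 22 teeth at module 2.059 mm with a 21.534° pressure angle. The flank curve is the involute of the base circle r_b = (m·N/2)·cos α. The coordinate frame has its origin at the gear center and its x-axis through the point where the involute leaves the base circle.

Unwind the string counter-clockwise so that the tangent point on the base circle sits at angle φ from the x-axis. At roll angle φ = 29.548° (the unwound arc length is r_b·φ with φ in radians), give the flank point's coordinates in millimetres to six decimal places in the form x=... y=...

pitch radius r_p = m·N/2 = 2.059·22/2 = 22.649000
base radius r_b = r_p·cos α = 22.649000·cos 21.534° = 21.068098
roll angle φ = 29.548° = 0.51570989 rad
x = r_b·(cos φ + φ·sin φ) = 21.068098·(0.86994286 + 0.51570989·0.49315253) = 23.686157
y = r_b·(sin φ − φ·cos φ) = 21.068098·(0.49315253 − 0.51570989·0.86994286) = 0.937834

x=23.686157 y=0.937834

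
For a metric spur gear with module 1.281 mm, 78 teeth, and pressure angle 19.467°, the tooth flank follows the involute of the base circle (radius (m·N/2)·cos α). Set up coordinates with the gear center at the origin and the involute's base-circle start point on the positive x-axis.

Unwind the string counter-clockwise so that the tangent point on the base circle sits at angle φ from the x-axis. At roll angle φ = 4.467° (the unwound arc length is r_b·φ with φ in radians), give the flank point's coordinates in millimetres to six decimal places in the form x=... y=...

pitch radius r_p = m·N/2 = 1.281·78/2 = 49.959000
base radius r_b = r_p·cos α = 49.959000·cos 19.467° = 47.103024
roll angle φ = 4.467° = 0.07796386 rad
x = r_b·(cos φ + φ·sin φ) = 47.103024·(0.99696236 + 0.07796386·0.07788490) = 47.245961
y = r_b·(sin φ − φ·cos φ) = 47.103024·(0.07788490 − 0.07796386·0.99696236) = 0.007436

x=47.245961 y=0.007436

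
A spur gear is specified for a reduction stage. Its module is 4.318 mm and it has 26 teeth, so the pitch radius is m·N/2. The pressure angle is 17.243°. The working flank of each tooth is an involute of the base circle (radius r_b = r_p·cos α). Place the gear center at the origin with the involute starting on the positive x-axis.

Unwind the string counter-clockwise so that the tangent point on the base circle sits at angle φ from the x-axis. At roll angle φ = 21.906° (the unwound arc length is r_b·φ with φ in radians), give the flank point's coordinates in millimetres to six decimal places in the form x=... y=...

x=57.387460 y=0.984222

pitch radius r_p = m·N/2 = 4.318·26/2 = 56.134000
base radius r_b = r_p·cos α = 56.134000·cos 17.243° = 53.611123
roll angle φ = 21.906° = 0.38233183 rad
x = r_b·(cos φ + φ·sin φ) = 53.611123·(0.92779719 + 0.38233183·0.37308494) = 57.387460
y = r_b·(sin φ − φ·cos φ) = 53.611123·(0.37308494 − 0.38233183·0.92779719) = 0.984222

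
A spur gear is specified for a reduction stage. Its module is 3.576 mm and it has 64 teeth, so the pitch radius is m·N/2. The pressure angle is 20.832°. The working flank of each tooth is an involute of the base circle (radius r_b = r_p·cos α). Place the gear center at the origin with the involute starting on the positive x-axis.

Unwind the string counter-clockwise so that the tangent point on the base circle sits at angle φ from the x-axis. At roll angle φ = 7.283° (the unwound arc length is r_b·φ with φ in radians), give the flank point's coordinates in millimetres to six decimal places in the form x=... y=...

x=107.811808 y=0.073101

pitch radius r_p = m·N/2 = 3.576·64/2 = 114.432000
base radius r_b = r_p·cos α = 114.432000·cos 20.832° = 106.951260
roll angle φ = 7.283° = 0.12711233 rad
x = r_b·(cos φ + φ·sin φ) = 106.951260·(0.99193210 + 0.12711233·0.12677030) = 107.811808
y = r_b·(sin φ − φ·cos φ) = 106.951260·(0.12677030 − 0.12711233·0.99193210) = 0.073101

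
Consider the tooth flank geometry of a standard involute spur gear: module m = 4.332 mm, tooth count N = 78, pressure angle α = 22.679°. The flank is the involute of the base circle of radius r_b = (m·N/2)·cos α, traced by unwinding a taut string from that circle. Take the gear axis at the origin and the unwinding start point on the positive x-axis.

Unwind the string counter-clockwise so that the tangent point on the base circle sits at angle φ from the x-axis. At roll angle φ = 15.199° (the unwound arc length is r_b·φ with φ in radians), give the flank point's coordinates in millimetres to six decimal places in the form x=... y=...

x=161.273511 y=0.963165

pitch radius r_p = m·N/2 = 4.332·78/2 = 168.948000
base radius r_b = r_p·cos α = 168.948000·cos 22.679° = 155.884851
roll angle φ = 15.199° = 0.26527259 rad
x = r_b·(cos φ + φ·sin φ) = 155.884851·(0.96502107 + 0.26527259·0.26217234) = 161.273511
y = r_b·(sin φ − φ·cos φ) = 155.884851·(0.26217234 − 0.26527259·0.96502107) = 0.963165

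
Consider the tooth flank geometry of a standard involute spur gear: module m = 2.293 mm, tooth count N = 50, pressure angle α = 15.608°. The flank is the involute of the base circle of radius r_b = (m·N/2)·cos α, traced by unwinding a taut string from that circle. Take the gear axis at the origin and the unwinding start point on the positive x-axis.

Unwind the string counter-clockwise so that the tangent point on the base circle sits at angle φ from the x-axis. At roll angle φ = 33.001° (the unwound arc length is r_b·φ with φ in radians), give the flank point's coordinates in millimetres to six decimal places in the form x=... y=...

x=63.623583 y=3.401279

pitch radius r_p = m·N/2 = 2.293·50/2 = 57.325000
base radius r_b = r_p·cos α = 57.325000·cos 15.608° = 55.211141
roll angle φ = 33.001° = 0.57597611 rad
x = r_b·(cos φ + φ·sin φ) = 55.211141·(0.83866106 + 0.57597611·0.54465367) = 63.623583
y = r_b·(sin φ − φ·cos φ) = 55.211141·(0.54465367 − 0.57597611·0.83866106) = 3.401279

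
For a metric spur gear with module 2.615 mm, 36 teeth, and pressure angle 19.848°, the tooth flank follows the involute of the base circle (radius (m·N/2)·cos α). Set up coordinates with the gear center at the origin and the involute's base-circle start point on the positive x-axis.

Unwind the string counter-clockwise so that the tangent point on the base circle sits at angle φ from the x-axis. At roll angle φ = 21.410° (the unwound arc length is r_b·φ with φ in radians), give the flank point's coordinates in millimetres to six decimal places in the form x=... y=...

x=47.257863 y=0.759333

pitch radius r_p = m·N/2 = 2.615·36/2 = 47.070000
base radius r_b = r_p·cos α = 47.070000·cos 19.848° = 44.273885
roll angle φ = 21.410° = 0.37367499 rad
x = r_b·(cos φ + φ·sin φ) = 44.273885·(0.93099212 + 0.37367499·0.36503928) = 47.257863
y = r_b·(sin φ − φ·cos φ) = 44.273885·(0.36503928 − 0.37367499·0.93099212) = 0.759333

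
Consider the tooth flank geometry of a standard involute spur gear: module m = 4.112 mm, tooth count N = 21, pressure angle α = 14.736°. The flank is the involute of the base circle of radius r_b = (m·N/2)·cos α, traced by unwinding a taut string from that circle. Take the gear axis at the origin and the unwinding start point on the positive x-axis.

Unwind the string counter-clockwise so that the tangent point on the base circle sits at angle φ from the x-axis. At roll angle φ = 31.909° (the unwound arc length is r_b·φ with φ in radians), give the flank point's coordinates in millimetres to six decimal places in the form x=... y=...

pitch radius r_p = m·N/2 = 4.112·21/2 = 43.176000
base radius r_b = r_p·cos α = 43.176000·cos 14.736° = 41.755860
roll angle φ = 31.909° = 0.55691711 rad
x = r_b·(cos φ + φ·sin φ) = 41.755860·(0.84888867 + 0.55691711·0.52857168) = 47.737775
y = r_b·(sin φ − φ·cos φ) = 41.755860·(0.52857168 − 0.55691711·0.84888867) = 2.330439

x=47.737775 y=2.330439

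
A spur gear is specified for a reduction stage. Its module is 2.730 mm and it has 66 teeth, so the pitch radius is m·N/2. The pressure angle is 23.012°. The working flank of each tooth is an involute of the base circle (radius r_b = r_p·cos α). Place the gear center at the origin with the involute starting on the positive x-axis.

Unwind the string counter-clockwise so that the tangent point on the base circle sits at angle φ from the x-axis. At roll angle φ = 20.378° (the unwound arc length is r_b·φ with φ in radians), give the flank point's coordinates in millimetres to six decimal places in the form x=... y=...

pitch radius r_p = m·N/2 = 2.730·66/2 = 90.090000
base radius r_b = r_p·cos α = 90.090000·cos 23.012° = 82.920908
roll angle φ = 20.378° = 0.35566319 rad
x = r_b·(cos φ + φ·sin φ) = 82.920908·(0.93741576 + 0.35566319·0.34821213) = 88.000809
y = r_b·(sin φ − φ·cos φ) = 82.920908·(0.34821213 − 0.35566319·0.93741576) = 1.227880

x=88.000809 y=1.227880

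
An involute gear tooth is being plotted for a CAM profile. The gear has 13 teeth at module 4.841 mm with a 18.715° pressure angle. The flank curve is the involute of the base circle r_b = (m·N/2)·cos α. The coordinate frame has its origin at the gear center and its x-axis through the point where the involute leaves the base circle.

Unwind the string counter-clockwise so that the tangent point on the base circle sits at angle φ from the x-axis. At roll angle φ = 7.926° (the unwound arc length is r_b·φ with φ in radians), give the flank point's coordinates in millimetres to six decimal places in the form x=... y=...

pitch radius r_p = m·N/2 = 4.841·13/2 = 31.466500
base radius r_b = r_p·cos α = 31.466500·cos 18.715° = 29.802750
roll angle φ = 7.926° = 0.13833480 rad
x = r_b·(cos φ + φ·sin φ) = 29.802750·(0.99044699 + 0.13833480·0.13789401) = 30.086548
y = r_b·(sin φ − φ·cos φ) = 29.802750·(0.13789401 − 0.13833480·0.99044699) = 0.026248

x=30.086548 y=0.026248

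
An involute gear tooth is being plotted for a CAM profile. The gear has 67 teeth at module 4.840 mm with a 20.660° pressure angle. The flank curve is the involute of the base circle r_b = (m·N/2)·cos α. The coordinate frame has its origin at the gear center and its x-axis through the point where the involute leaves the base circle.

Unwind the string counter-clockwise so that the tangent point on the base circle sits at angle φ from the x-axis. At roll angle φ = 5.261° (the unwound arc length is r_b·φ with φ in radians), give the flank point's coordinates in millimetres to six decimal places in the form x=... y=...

x=152.351086 y=0.039118

pitch radius r_p = m·N/2 = 4.840·67/2 = 162.140000
base radius r_b = r_p·cos α = 162.140000·cos 20.660° = 151.712870
roll angle φ = 5.261° = 0.09182177 rad
x = r_b·(cos φ + φ·sin φ) = 151.712870·(0.99578734 + 0.09182177·0.09169280) = 152.351086
y = r_b·(sin φ − φ·cos φ) = 151.712870·(0.09169280 − 0.09182177·0.99578734) = 0.039118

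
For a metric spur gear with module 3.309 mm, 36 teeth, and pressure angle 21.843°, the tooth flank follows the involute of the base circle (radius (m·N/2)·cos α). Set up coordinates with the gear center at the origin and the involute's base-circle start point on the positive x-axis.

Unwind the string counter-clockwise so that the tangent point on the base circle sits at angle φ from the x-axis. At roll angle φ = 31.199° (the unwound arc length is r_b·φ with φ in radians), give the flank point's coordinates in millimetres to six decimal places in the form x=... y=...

x=62.884565 y=2.888117

pitch radius r_p = m·N/2 = 3.309·36/2 = 59.562000
base radius r_b = r_p·cos α = 59.562000·cos 21.843° = 55.285857
roll angle φ = 31.199° = 0.54452527 rad
x = r_b·(cos φ + φ·sin φ) = 55.285857·(0.85537330 + 0.54452527·0.51801208) = 62.884565
y = r_b·(sin φ − φ·cos φ) = 55.285857·(0.51801208 − 0.54452527·0.85537330) = 2.888117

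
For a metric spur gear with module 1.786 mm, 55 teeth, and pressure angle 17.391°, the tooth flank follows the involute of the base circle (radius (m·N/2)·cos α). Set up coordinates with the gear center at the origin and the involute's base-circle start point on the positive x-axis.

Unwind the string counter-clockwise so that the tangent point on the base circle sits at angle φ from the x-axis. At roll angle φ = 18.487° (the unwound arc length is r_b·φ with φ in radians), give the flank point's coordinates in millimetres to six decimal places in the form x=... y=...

pitch radius r_p = m·N/2 = 1.786·55/2 = 49.115000
base radius r_b = r_p·cos α = 49.115000·cos 17.391° = 46.869820
roll angle φ = 18.487° = 0.32265902 rad
x = r_b·(cos φ + φ·sin φ) = 46.869820·(0.94839562 + 0.32265902·0.31708948) = 49.246467
y = r_b·(sin φ − φ·cos φ) = 46.869820·(0.31708948 − 0.32265902·0.94839562) = 0.519368

x=49.246467 y=0.519368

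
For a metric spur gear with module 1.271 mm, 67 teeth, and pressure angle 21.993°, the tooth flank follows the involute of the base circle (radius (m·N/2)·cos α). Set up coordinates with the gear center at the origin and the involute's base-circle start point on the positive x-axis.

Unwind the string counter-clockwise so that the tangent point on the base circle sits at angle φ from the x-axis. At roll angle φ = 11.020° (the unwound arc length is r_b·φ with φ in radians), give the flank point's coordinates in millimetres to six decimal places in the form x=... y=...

pitch radius r_p = m·N/2 = 1.271·67/2 = 42.578500
base radius r_b = r_p·cos α = 42.578500·cos 21.993° = 39.480046
roll angle φ = 11.020° = 0.19233528 rad
x = r_b·(cos φ + φ·sin φ) = 39.480046·(0.98156052 + 0.19233528·0.19115164) = 40.203547
y = r_b·(sin φ − φ·cos φ) = 39.480046·(0.19115164 − 0.19233528·0.98156052) = 0.093288

x=40.203547 y=0.093288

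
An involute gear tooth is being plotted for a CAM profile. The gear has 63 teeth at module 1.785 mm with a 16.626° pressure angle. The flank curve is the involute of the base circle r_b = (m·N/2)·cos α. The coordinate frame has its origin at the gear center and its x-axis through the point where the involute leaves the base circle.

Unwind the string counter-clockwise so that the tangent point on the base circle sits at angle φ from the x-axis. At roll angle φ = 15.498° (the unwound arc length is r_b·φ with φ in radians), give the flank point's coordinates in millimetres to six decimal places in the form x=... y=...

pitch radius r_p = m·N/2 = 1.785·63/2 = 56.227500
base radius r_b = r_p·cos α = 56.227500·cos 16.626° = 53.876788
roll angle φ = 15.498° = 0.27049113 rad
x = r_b·(cos φ + φ·sin φ) = 53.876788·(0.96363978 + 0.27049113·0.26720474) = 55.811842
y = r_b·(sin φ − φ·cos φ) = 53.876788·(0.26720474 − 0.27049113·0.96363978) = 0.352824

x=55.811842 y=0.352824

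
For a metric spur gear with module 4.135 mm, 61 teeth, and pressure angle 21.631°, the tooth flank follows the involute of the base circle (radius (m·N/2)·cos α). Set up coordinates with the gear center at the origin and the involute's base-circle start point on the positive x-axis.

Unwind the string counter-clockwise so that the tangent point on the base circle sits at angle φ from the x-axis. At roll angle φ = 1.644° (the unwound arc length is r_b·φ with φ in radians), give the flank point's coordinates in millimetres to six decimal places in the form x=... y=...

x=117.284200 y=0.000923

pitch radius r_p = m·N/2 = 4.135·61/2 = 126.117500
base radius r_b = r_p·cos α = 126.117500·cos 21.631° = 117.235949
roll angle φ = 1.644° = 0.02869321 rad
x = r_b·(cos φ + φ·sin φ) = 117.235949·(0.99958838 + 0.02869321·0.02868928) = 117.284200
y = r_b·(sin φ − φ·cos φ) = 117.235949·(0.02868928 − 0.02869321·0.99958838) = 0.000923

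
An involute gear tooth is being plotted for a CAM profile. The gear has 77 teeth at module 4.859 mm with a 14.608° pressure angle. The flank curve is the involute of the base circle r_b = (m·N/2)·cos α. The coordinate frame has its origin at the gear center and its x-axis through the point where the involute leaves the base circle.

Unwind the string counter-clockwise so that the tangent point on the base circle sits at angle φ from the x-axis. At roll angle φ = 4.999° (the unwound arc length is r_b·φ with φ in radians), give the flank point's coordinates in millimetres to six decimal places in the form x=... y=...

pitch radius r_p = m·N/2 = 4.859·77/2 = 187.071500
base radius r_b = r_p·cos α = 187.071500·cos 14.608° = 181.024220
roll angle φ = 4.999° = 0.08724901 rad
x = r_b·(cos φ + φ·sin φ) = 181.024220·(0.99619622 + 0.08724901·0.08713836) = 181.711923
y = r_b·(sin φ − φ·cos φ) = 181.024220·(0.08713836 − 0.08724901·0.99619622) = 0.040047

x=181.711923 y=0.040047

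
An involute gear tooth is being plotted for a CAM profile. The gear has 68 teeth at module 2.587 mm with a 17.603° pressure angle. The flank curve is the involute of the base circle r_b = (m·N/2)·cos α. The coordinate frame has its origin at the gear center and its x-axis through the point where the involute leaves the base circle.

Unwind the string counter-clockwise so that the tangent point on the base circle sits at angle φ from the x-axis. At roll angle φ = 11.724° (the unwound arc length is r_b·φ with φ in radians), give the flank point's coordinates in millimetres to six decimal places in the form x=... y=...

pitch radius r_p = m·N/2 = 2.587·68/2 = 87.958000
base radius r_b = r_p·cos α = 87.958000·cos 17.603° = 83.839352
roll angle φ = 11.724° = 0.20462240 rad
x = r_b·(cos φ + φ·sin φ) = 83.839352·(0.97913778 + 0.20462240·0.20319745) = 85.576213
y = r_b·(sin φ − φ·cos φ) = 83.839352·(0.20319745 − 0.20462240·0.97913778) = 0.238433

x=85.576213 y=0.238433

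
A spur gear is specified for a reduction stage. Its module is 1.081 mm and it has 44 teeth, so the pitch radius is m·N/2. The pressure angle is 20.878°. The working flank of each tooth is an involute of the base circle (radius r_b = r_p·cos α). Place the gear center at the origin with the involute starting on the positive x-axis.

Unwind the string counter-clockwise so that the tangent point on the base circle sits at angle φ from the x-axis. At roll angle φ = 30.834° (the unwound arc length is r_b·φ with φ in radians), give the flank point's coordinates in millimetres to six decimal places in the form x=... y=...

pitch radius r_p = m·N/2 = 1.081·44/2 = 23.782000
base radius r_b = r_p·cos α = 23.782000·cos 20.878° = 22.220507
roll angle φ = 30.834° = 0.53815482 rad
x = r_b·(cos φ + φ·sin φ) = 22.220507·(0.85865589 + 0.53815482·0.51255249) = 25.208909
y = r_b·(sin φ − φ·cos φ) = 22.220507·(0.51255249 − 0.53815482·0.85865589) = 1.121306

x=25.208909 y=1.121306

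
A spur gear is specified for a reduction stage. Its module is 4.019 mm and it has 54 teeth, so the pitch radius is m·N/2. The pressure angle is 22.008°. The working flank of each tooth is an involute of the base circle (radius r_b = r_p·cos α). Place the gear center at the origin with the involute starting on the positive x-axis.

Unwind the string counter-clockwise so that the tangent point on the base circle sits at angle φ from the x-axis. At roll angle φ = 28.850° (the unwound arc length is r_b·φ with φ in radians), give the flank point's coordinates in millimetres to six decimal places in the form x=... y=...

pitch radius r_p = m·N/2 = 4.019·54/2 = 108.513000
base radius r_b = r_p·cos α = 108.513000·cos 22.008° = 100.605825
roll angle φ = 28.850° = 0.50352749 rad
x = r_b·(cos φ + φ·sin φ) = 100.605825·(0.87588594 + 0.50352749·0.48251821) = 112.562538
y = r_b·(sin φ − φ·cos φ) = 100.605825·(0.48251821 − 0.50352749·0.87588594) = 4.173690

x=112.562538 y=4.173690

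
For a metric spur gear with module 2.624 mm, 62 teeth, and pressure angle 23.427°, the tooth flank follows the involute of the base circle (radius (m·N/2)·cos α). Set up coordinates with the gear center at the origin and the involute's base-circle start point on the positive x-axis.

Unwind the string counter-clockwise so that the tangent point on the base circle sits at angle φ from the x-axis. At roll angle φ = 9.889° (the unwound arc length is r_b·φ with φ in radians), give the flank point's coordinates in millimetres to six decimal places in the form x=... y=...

pitch radius r_p = m·N/2 = 2.624·62/2 = 81.344000
base radius r_b = r_p·cos α = 81.344000·cos 23.427° = 74.638600
roll angle φ = 9.889° = 0.17259561 rad
x = r_b·(cos φ + φ·sin φ) = 74.638600·(0.98514232 + 0.17259561·0.17173997) = 75.742048
y = r_b·(sin φ − φ·cos φ) = 74.638600·(0.17173997 − 0.17259561·0.98514232) = 0.127537

x=75.742048 y=0.127537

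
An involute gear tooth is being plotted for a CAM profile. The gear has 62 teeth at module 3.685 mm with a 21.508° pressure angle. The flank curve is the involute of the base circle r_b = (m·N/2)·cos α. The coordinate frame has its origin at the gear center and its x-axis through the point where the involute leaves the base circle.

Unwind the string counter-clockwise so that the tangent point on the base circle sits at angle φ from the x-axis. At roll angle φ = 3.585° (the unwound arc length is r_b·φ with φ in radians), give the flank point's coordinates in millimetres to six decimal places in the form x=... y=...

pitch radius r_p = m·N/2 = 3.685·62/2 = 114.235000
base radius r_b = r_p·cos α = 114.235000·cos 21.508° = 106.280404
roll angle φ = 3.585° = 0.06257005 rad
x = r_b·(cos φ + φ·sin φ) = 106.280404·(0.99804313 + 0.06257005·0.06252923) = 106.488245
y = r_b·(sin φ − φ·cos φ) = 106.280404·(0.06252923 − 0.06257005·0.99804313) = 0.008675

x=106.488245 y=0.008675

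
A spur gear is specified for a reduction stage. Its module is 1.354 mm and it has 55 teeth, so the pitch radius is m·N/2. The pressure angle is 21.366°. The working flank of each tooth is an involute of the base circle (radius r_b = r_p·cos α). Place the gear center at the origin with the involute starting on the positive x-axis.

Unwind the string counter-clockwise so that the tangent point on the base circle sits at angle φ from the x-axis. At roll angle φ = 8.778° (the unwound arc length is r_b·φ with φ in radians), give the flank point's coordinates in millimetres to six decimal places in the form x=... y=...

pitch radius r_p = m·N/2 = 1.354·55/2 = 37.235000
base radius r_b = r_p·cos α = 37.235000·cos 21.366° = 34.675919
roll angle φ = 8.778° = 0.15320500 rad
x = r_b·(cos φ + φ·sin φ) = 34.675919·(0.98828705 + 0.15320500·0.15260637) = 35.080487
y = r_b·(sin φ − φ·cos φ) = 34.675919·(0.15260637 − 0.15320500·0.98828705) = 0.041467

x=35.080487 y=0.041467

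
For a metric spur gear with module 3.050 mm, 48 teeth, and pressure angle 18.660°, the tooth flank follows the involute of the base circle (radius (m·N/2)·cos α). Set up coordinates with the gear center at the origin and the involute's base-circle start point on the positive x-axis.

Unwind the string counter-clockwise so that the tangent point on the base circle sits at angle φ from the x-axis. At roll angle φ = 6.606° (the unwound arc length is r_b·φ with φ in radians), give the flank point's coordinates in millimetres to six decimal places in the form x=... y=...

pitch radius r_p = m·N/2 = 3.050·48/2 = 73.200000
base radius r_b = r_p·cos α = 73.200000·cos 18.660° = 69.352160
roll angle φ = 6.606° = 0.11529645 rad
x = r_b·(cos φ + φ·sin φ) = 69.352160·(0.99336072 + 0.11529645·0.11504118) = 69.811588
y = r_b·(sin φ − φ·cos φ) = 69.352160·(0.11504118 − 0.11529645·0.99336072) = 0.035384

x=69.811588 y=0.035384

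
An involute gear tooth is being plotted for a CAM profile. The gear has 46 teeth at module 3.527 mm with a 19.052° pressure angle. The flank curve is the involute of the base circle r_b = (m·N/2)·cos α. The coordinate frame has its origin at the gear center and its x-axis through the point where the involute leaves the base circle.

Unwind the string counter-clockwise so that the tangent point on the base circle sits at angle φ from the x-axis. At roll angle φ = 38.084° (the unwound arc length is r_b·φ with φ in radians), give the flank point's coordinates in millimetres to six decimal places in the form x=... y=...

pitch radius r_p = m·N/2 = 3.527·46/2 = 81.121000
base radius r_b = r_p·cos α = 81.121000·cos 19.052° = 76.677411
roll angle φ = 38.084° = 0.66469119 rad
x = r_b·(cos φ + φ·sin φ) = 76.677411·(0.78710730 + 0.66469119·0.61681610) = 91.790493
y = r_b·(sin φ − φ·cos φ) = 76.677411·(0.61681610 − 0.66469119·0.78710730) = 7.179521

x=91.790493 y=7.179521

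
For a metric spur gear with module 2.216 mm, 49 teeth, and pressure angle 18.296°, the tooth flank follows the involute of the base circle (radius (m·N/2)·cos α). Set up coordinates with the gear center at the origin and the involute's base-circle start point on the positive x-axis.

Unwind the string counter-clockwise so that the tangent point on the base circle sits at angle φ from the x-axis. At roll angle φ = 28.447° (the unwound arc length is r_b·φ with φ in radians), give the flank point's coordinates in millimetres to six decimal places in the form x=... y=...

pitch radius r_p = m·N/2 = 2.216·49/2 = 54.292000
base radius r_b = r_p·cos α = 54.292000·cos 18.296° = 51.547398
roll angle φ = 28.447° = 0.49649381 rad
x = r_b·(cos φ + φ·sin φ) = 51.547398·(0.87925812 + 0.49649381·0.47634563) = 57.514565
y = r_b·(sin φ − φ·cos φ) = 51.547398·(0.47634563 − 0.49649381·0.87925812) = 2.051556

x=57.514565 y=2.051556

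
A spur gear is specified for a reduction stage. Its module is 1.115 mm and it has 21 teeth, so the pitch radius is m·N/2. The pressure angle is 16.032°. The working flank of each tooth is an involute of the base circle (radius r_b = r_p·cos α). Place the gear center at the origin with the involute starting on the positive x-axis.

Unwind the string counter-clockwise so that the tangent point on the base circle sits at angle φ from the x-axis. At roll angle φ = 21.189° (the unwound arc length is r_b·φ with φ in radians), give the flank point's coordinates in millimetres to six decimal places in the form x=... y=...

pitch radius r_p = m·N/2 = 1.115·21/2 = 11.707500
base radius r_b = r_p·cos α = 11.707500·cos 16.032° = 11.252167
roll angle φ = 21.189° = 0.36981782 rad
x = r_b·(cos φ + φ·sin φ) = 11.252167·(0.93239321 + 0.36981782·0.36144557) = 11.995510
y = r_b·(sin φ − φ·cos φ) = 11.252167·(0.36144557 − 0.36981782·0.93239321) = 0.187123

x=11.995510 y=0.187123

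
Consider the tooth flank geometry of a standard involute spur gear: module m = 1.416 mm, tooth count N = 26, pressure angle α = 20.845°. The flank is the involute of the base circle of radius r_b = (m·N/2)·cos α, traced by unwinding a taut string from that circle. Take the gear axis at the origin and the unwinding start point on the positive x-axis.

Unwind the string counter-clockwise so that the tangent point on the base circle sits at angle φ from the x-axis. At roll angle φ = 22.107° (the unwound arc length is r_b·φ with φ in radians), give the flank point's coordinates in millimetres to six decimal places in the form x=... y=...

pitch radius r_p = m·N/2 = 1.416·26/2 = 18.408000
base radius r_b = r_p·cos α = 18.408000·cos 20.845° = 17.203132
roll angle φ = 22.107° = 0.38583994 rad
x = r_b·(cos φ + φ·sin φ) = 17.203132·(0.92648266 + 0.38583994·0.37633746) = 18.436402
y = r_b·(sin φ − φ·cos φ) = 17.203132·(0.37633746 − 0.38583994·0.92648266) = 0.324510

x=18.436402 y=0.324510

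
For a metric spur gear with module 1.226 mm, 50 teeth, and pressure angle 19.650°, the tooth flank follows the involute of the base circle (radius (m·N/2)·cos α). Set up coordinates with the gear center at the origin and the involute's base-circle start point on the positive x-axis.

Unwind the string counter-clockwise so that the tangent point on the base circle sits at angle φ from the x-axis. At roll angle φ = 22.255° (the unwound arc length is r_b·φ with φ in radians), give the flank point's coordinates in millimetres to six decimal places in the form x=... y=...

pitch radius r_p = m·N/2 = 1.226·50/2 = 30.650000
base radius r_b = r_p·cos α = 30.650000·cos 19.650° = 28.865078
roll angle φ = 22.255° = 0.38842303 rad
x = r_b·(cos φ + φ·sin φ) = 28.865078·(0.92550746 + 0.38842303·0.37872938) = 30.961106
y = r_b·(sin φ − φ·cos φ) = 28.865078·(0.37872938 − 0.38842303·0.92550746) = 0.555392

x=30.961106 y=0.555392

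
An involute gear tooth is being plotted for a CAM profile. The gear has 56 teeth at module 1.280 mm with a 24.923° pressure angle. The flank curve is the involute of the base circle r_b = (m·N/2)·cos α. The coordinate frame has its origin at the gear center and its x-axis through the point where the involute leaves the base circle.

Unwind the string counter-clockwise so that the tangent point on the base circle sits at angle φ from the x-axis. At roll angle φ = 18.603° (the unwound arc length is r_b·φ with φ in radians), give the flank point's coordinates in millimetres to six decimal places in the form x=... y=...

pitch radius r_p = m·N/2 = 1.280·56/2 = 35.840000
base radius r_b = r_p·cos α = 35.840000·cos 24.923° = 32.502397
roll angle φ = 18.603° = 0.32468360 rad
x = r_b·(cos φ + φ·sin φ) = 32.502397·(0.94775171 + 0.32468360·0.31900893) = 34.170702
y = r_b·(sin φ − φ·cos φ) = 32.502397·(0.31900893 − 0.32468360·0.94775171) = 0.366936

x=34.170702 y=0.366936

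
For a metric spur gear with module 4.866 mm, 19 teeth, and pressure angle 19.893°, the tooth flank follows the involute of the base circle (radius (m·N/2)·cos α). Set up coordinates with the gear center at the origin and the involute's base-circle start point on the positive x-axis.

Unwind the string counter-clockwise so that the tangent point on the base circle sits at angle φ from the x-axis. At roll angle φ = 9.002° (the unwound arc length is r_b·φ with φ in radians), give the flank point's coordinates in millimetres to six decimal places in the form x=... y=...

pitch radius r_p = m·N/2 = 4.866·19/2 = 46.227000
base radius r_b = r_p·cos α = 46.227000·cos 19.893° = 43.468621
roll angle φ = 9.002° = 0.15711454 rad
x = r_b·(cos φ + φ·sin φ) = 43.468621·(0.98768288 + 0.15711454·0.15646894) = 44.001826
y = r_b·(sin φ − φ·cos φ) = 43.468621·(0.15646894 − 0.15711454·0.98768288) = 0.056057

x=44.001826 y=0.056057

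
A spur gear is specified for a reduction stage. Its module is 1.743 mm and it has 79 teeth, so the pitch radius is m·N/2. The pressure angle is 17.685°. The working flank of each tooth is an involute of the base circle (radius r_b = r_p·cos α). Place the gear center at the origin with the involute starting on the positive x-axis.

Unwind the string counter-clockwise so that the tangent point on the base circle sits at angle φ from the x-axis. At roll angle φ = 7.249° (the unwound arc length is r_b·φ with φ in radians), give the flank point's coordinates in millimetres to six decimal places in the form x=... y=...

x=66.117682 y=0.044210

pitch radius r_p = m·N/2 = 1.743·79/2 = 68.848500
base radius r_b = r_p·cos α = 68.848500·cos 17.685° = 65.594792
roll angle φ = 7.249° = 0.12651892 rad
x = r_b·(cos φ + φ·sin φ) = 65.594792·(0.99200715 + 0.12651892·0.12618166) = 66.117682
y = r_b·(sin φ − φ·cos φ) = 65.594792·(0.12618166 − 0.12651892·0.99200715) = 0.044210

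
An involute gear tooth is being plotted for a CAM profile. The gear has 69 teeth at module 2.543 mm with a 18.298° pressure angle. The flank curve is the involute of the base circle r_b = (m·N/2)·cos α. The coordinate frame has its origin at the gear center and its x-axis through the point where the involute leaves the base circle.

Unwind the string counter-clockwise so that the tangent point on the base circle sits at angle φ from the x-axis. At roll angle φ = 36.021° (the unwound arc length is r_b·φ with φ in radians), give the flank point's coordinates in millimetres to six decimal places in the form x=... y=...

pitch radius r_p = m·N/2 = 2.543·69/2 = 87.733500
base radius r_b = r_p·cos α = 87.733500·cos 18.298° = 83.297382
roll angle φ = 36.021° = 0.62868505 rad
x = r_b·(cos φ + φ·sin φ) = 83.297382·(0.80880151 + 0.62868505·0.58808173) = 98.167605
y = r_b·(sin φ − φ·cos φ) = 83.297382·(0.58808173 − 0.62868505·0.80880151) = 6.630498

x=98.167605 y=6.630498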